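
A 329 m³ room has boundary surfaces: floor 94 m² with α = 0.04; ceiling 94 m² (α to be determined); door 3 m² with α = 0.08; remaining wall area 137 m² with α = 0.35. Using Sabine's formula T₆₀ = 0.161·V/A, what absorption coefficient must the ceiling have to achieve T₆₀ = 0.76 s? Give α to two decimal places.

0.19

A = 0.161·V/T₆₀ = 0.161·329/0.76 = 69.70 m² sabins.
Absorption from the other surfaces = 94·0.04 + 3·0.08 + 137·0.35 = 51.95 m², so the ceiling must supply 17.75 m² over 94 m².
α = 17.75/94 = 0.189.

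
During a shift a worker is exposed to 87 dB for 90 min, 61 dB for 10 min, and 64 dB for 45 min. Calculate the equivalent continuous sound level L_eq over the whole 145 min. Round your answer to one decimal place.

The energy average is taken in the linear domain: L_eq = 10·log₁₀[(Σ tᵢ·10^(Lᵢ/10))/T], T = 145 min.
Σ tᵢ·10^(Lᵢ/10) = 90·10^(87/10) + 10·10^(61/10) + 45·10^(64/10) = 4.523e+10.
L_eq = 10·log₁₀(4.523e+10/145) = 84.94 dB.

84.9 dB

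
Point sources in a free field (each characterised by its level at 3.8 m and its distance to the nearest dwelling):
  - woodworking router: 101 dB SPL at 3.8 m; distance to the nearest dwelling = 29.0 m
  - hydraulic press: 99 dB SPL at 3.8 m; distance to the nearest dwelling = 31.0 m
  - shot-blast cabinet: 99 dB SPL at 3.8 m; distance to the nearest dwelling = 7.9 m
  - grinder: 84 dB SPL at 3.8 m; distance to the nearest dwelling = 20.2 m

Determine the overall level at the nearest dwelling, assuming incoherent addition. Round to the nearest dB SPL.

93 dB SPL

Propagate each source to the receiver with L = L_ref − 20·log₁₀(r/r_ref), then add intensities.
woodworking router: 101 − 20·log₁₀(29.0/3.8) = 101 − 17.65 = 83.35 dB SPL.
hydraulic press: 99 − 20·log₁₀(31.0/3.8) = 99 − 18.23 = 80.77 dB SPL.
shot-blast cabinet: 99 − 20·log₁₀(7.9/3.8) = 99 − 6.36 = 92.64 dB SPL.
grinder: 84 − 20·log₁₀(20.2/3.8) = 84 − 14.51 = 69.49 dB SPL.
Σ 10^(L/10) = 2.182e+09 → L_total = 10·log₁₀(2.182e+09) = 93.39 dB SPL.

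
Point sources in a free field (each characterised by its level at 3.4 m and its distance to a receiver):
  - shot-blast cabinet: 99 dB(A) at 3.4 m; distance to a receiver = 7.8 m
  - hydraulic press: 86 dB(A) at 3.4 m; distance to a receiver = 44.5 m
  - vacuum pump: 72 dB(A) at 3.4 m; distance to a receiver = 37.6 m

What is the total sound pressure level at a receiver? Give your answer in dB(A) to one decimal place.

91.8 dB(A)

Apply inverse-square spreading to bring every level to the receiver, then sum 10^(L/10).
shot-blast cabinet: 99 − 20·log₁₀(7.8/3.4) = 99 − 7.21 = 91.79 dB(A).
hydraulic press: 86 − 20·log₁₀(44.5/3.4) = 86 − 22.34 = 63.66 dB(A).
vacuum pump: 72 − 20·log₁₀(37.6/3.4) = 72 − 20.87 = 51.13 dB(A).
Σ 10^(L/10) = 1.512e+09 → L_total = 10·log₁₀(1.512e+09) = 91.79 dB(A).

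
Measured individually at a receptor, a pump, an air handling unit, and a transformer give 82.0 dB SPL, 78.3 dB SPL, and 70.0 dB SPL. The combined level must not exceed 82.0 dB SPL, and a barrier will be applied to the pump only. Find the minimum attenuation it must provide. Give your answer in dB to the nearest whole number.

3 dB

Fixed contribution from the other sources: Σ 10^(L/10) = 10^(78.3/10) + 10^(70.0/10) = 7.761e+07 (78.90 dB SPL).
The limit corresponds to 10^(82.0/10) = 1.585e+08; subtracting the fixed part leaves 8.088e+07 for the pump, i.e. 79.08 dB SPL.
So the pump must be reduced from 82.0 to 79.08 dB SPL: IL = 2.92 dB.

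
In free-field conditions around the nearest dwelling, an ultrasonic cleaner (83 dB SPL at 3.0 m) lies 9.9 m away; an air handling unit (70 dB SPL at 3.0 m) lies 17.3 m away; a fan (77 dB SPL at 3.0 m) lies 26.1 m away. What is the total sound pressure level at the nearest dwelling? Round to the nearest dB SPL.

73 dB SPL

Propagate each source to the receiver with L = L_ref − 20·log₁₀(r/r_ref), then add intensities.
ultrasonic cleaner: 83 − 20·log₁₀(9.9/3.0) = 83 − 10.37 = 72.63 dB SPL.
air handling unit: 70 − 20·log₁₀(17.3/3.0) = 70 − 15.22 = 54.78 dB SPL.
fan: 77 − 20·log₁₀(26.1/3.0) = 77 − 18.79 = 58.21 dB SPL.
Σ 10^(L/10) = 1.928e+07 → L_total = 10·log₁₀(1.928e+07) = 72.85 dB SPL.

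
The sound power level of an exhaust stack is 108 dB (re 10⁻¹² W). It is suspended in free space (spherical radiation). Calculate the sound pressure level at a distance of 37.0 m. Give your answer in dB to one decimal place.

65.6 dB

L_p = L_w − 10·log₁₀(4π·r²) with r = 37.0 m.
4π·r² = 1.72e+04 m², 10·log₁₀ of that is 42.356 dB.
L_p = 108 − 42.356 = 65.64 dB.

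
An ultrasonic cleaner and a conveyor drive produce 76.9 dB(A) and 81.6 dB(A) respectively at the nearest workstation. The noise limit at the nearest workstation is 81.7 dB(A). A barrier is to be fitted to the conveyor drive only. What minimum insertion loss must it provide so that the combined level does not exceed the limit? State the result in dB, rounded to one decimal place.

Everything except the conveyor drive sums to 10^(76.9/10) = 4.898e+07 in linear terms, 76.90 dB(A).
The limit corresponds to 10^(81.7/10) = 1.479e+08; subtracting the fixed part leaves 9.893e+07 for the conveyor drive, i.e. 79.95 dB(A).
So the conveyor drive must be reduced from 81.6 to 79.95 dB(A): IL = 1.65 dB.

1.6 dB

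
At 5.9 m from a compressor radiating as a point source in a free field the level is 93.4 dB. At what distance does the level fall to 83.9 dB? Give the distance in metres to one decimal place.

17.6 m

For a point source L₁ − L₂ = 20·log₁₀(r₂/r₁), so r₂ = r₁·10^((L₁−L₂)/20).
r₂ = 5.9·10^((93.4−83.9)/20) = 5.9·10^(9.5/20) = 17.61 m.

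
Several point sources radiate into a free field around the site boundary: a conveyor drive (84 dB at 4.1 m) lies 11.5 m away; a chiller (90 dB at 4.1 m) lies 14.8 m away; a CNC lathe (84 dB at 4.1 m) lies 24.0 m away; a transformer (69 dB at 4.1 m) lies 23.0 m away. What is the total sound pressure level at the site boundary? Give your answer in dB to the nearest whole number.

81 dB

Propagate each source to the receiver with L = L_ref − 20·log₁₀(r/r_ref), then add intensities.
conveyor drive: 84 − 20·log₁₀(11.5/4.1) = 84 − 8.96 = 75.04 dB.
chiller: 90 − 20·log₁₀(14.8/4.1) = 90 − 11.15 = 78.85 dB.
CNC lathe: 84 − 20·log₁₀(24.0/4.1) = 84 − 15.35 = 68.65 dB.
transformer: 69 − 20·log₁₀(23.0/4.1) = 69 − 14.98 = 54.02 dB.
Σ 10^(L/10) = 1.163e+08 → L_total = 10·log₁₀(1.163e+08) = 80.65 dB.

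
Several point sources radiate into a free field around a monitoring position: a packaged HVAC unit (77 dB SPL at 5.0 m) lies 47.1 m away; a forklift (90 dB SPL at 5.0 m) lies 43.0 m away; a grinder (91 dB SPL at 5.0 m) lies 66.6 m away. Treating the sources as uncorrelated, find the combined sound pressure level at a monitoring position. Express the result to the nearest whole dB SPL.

73 dB SPL

First find each source's level at the receiver (point-source: −20·log₁₀(r/r_ref)), then combine on an intensity basis.
packaged HVAC unit: 77 − 20·log₁₀(47.1/5.0) = 77 − 19.48 = 57.52 dB SPL.
forklift: 90 − 20·log₁₀(43.0/5.0) = 90 − 18.69 = 71.31 dB SPL.
grinder: 91 − 20·log₁₀(66.6/5.0) = 91 − 22.49 = 68.51 dB SPL.
Σ 10^(L/10) = 2.118e+07 → L_total = 10·log₁₀(2.118e+07) = 73.26 dB SPL.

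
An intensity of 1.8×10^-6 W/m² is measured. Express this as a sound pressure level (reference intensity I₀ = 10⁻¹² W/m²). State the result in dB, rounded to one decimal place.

Dividing by I₀ shifts the exponent by 12: I/I₀ = 1.8×10^6.
L = 10·(0.2553 + 6) = 62.55 dB.

62.6 dB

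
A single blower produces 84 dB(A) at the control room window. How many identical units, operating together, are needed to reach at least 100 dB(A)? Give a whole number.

40

Need L₁ + 10·log₁₀ N ≥ 100, i.e. log₁₀ N ≥ 1.60.
N ≥ 10^(16.0/10) = 39.811, so N = 40.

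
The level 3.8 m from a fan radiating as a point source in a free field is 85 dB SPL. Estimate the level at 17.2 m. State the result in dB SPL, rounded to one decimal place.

71.9 dB SPL

Spherical spreading from a point source gives a 20·log₁₀(r₂/r₁) drop.
L₂ = 85 − 20·log₁₀(17.2/3.8) = 85 − 13.115 = 71.89 dB SPL.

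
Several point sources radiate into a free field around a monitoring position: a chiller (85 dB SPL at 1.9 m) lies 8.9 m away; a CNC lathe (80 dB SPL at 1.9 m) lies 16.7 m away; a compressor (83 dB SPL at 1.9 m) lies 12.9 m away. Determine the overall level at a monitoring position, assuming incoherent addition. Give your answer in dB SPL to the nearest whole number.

73 dB SPL

First find each source's level at the receiver (point-source: −20·log₁₀(r/r_ref)), then combine on an intensity basis.
chiller: 85 − 20·log₁₀(8.9/1.9) = 85 − 13.41 = 71.59 dB SPL.
CNC lathe: 80 − 20·log₁₀(16.7/1.9) = 80 − 18.88 = 61.12 dB SPL.
compressor: 83 − 20·log₁₀(12.9/1.9) = 83 − 16.64 = 66.36 dB SPL.
Σ 10^(L/10) = 2.003e+07 → L_total = 10·log₁₀(2.003e+07) = 73.02 dB SPL.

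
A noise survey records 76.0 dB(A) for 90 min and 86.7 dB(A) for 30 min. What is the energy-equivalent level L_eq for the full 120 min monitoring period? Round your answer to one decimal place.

81.7 dB(A)

Weight each interval's intensity by its duration and average over T = 120 min:
Σ tᵢ·10^(Lᵢ/10) = 90·10^(76.0/10) + 30·10^(86.7/10) = 1.762e+10.
L_eq = 10·log₁₀(1.762e+10/120) = 81.67 dB(A).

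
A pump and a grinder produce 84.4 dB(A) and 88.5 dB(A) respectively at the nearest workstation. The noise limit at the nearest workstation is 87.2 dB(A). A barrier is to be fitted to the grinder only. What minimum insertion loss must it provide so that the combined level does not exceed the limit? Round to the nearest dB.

The untreated sources together contribute 10^(84.4/10) = 2.754e+08, i.e. 84.40 dB(A).
The limit corresponds to 10^(87.2/10) = 5.248e+08; subtracting the fixed part leaves 2.494e+08 for the grinder, i.e. 83.97 dB(A).
So the grinder must be reduced from 88.5 to 83.97 dB(A): IL = 4.53 dB.

5 dB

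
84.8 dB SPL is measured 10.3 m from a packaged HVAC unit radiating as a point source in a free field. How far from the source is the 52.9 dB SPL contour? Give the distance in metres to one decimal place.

For a point source L₁ − L₂ = 20·log₁₀(r₂/r₁), so r₂ = r₁·10^((L₁−L₂)/20).
r₂ = 10.3·10^((84.8−52.9)/20) = 10.3·10^(31.9/20) = 405.36 m.

405.4 m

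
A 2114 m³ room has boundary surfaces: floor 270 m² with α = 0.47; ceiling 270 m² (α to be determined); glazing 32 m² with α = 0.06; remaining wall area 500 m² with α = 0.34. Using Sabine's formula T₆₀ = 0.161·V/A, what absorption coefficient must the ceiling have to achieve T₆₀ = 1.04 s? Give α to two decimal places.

0.11

Required total absorption A = 0.161·2114/1.04 = 327.26 m².
Absorption from the other surfaces = 270·0.47 + 32·0.06 + 500·0.34 = 298.82 m², so the ceiling must supply 28.44 m² over 270 m².
α = 28.44/270 = 0.105.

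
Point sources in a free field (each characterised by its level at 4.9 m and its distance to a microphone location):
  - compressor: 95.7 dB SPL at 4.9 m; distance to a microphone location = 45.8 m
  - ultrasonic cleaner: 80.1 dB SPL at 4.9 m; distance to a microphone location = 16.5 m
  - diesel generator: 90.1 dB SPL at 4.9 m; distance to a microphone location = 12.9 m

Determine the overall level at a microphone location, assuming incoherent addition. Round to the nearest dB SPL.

83 dB SPL

Apply inverse-square spreading to bring every level to the receiver, then sum 10^(L/10).
compressor: 95.7 − 20·log₁₀(45.8/4.9) = 95.7 − 19.41 = 76.29 dB SPL.
ultrasonic cleaner: 80.1 − 20·log₁₀(16.5/4.9) = 80.1 − 10.55 = 69.55 dB SPL.
diesel generator: 90.1 − 20·log₁₀(12.9/4.9) = 90.1 − 8.41 = 81.69 dB SPL.
Σ 10^(L/10) = 1.992e+08 → L_total = 10·log₁₀(1.992e+08) = 82.99 dB SPL.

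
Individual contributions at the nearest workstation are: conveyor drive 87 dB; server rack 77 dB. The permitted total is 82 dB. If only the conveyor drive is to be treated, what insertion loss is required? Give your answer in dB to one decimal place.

6.7 dB

Fixed contribution from the other source: Σ 10^(L/10) = 10^(77/10) = 5.012e+07 (77.00 dB).
The limit corresponds to 10^(82/10) = 1.585e+08; subtracting the fixed part leaves 1.084e+08 for the conveyor drive, i.e. 80.35 dB.
Required insertion loss = 87 − 80.35 = 6.65 dB.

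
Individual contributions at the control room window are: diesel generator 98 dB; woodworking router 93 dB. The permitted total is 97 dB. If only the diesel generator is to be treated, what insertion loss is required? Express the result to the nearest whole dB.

Fixed contribution from the other source: Σ 10^(L/10) = 10^(93/10) = 1.995e+09 (93.00 dB).
The limit corresponds to 10^(97/10) = 5.012e+09; subtracting the fixed part leaves 3.017e+09 for the diesel generator, i.e. 94.80 dB.
So the diesel generator must be reduced from 98 to 94.80 dB: IL = 3.20 dB.

3 dB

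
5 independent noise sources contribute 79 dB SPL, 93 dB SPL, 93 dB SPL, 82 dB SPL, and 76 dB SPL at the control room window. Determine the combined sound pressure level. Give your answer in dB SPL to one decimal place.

For uncorrelated sources the intensities add, so convert each level to linear form, sum, and take 10·log₁₀ of the total.
Σ 10^(L/10) = 10^(79/10) + 10^(93/10) + 10^(93/10) + 10^(82/10) + 10^(76/10) = 4.268e+09.
L_total = 10·log₁₀(4.268e+09) = 96.30 dB SPL.

96.3 dB SPL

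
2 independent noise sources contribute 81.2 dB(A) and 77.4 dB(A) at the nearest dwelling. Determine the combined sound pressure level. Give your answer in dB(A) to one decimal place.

For uncorrelated sources the intensities add, so convert each level to linear form, sum, and take 10·log₁₀ of the total.
Σ 10^(L/10) = 10^(81.2/10) + 10^(77.4/10) = 1.868e+08.
L_total = 10·log₁₀(1.868e+08) = 82.71 dB(A).

82.7 dB(A)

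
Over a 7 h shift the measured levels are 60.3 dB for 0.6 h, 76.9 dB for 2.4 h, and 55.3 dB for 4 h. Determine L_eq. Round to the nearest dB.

The energy average is taken in the linear domain: L_eq = 10·log₁₀[(Σ tᵢ·10^(Lᵢ/10))/T], T = 7 h.
Σ tᵢ·10^(Lᵢ/10) = 0.6·10^(60.3/10) + 2.4·10^(76.9/10) + 4·10^(55.3/10) = 1.195e+08.
L_eq = 10·log₁₀(1.195e+08/7) = 72.32 dB.

72 dB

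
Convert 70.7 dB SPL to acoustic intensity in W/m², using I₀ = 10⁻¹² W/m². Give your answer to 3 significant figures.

L = 10·log₁₀(I/I₀) ⇒ I = I₀·10^(L/10) = 10⁻¹² × 10^7.07.

1.17e-05 W/m²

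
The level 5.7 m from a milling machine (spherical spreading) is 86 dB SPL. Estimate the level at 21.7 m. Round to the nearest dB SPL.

Point-source attenuation: ΔL = 20·log₁₀(r₂/r₁) = 20·log₁₀(21.7/5.7) = 11.612 dB.
L₂ = 86 − 20·log₁₀(21.7/5.7) = 86 − 11.612 = 74.39 dB SPL.

74 dB SPL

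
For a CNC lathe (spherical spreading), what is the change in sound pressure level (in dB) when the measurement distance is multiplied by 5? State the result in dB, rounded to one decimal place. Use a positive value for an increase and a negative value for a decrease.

-14.0 dB

A point source loses 6 dB per doubling of distance; generally ΔL = −20·log₁₀(r₂/r₁).
ΔL = −20·log₁₀(5) = -13.98 dB.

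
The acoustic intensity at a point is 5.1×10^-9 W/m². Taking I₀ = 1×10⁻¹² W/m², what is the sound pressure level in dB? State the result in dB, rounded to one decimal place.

I/I₀ = 5.1×10^-9/10⁻¹² = 5.1×10^3, and L = 10·log₁₀(I/I₀).
L = 10·(0.7076 + 3) = 37.08 dB.

37.1 dB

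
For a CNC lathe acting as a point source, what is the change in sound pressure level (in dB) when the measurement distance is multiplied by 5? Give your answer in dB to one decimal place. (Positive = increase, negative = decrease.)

Point-source spreading: ΔL = −20·log₁₀(r₂/r₁).
ΔL = −20·log₁₀(5) = -13.98 dB.

-14.0 dB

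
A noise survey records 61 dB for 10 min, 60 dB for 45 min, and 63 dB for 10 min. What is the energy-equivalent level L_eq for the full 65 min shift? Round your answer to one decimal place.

60.8 dB

L_eq = 10·log₁₀[(1/T)·Σ tᵢ·10^(Lᵢ/10)] with T = 65 min.
Σ tᵢ·10^(Lᵢ/10) = 10·10^(61/10) + 45·10^(60/10) + 10·10^(63/10) = 7.754e+07.
L_eq = 10·log₁₀(7.754e+07/65) = 60.77 dB.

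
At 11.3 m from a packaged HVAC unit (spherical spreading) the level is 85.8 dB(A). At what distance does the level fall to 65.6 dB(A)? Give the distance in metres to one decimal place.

115.6 m

For a point source L₁ − L₂ = 20·log₁₀(r₂/r₁), so r₂ = r₁·10^((L₁−L₂)/20).
r₂ = 11.3·10^((85.8−65.6)/20) = 11.3·10^(20.2/20) = 115.63 m.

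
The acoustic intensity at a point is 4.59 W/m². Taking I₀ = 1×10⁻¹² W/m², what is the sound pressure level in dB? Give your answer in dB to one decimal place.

126.6 dB

I/I₀ = 4.59/10⁻¹² = 4.59×10^12, and L = 10·log₁₀(I/I₀).
L = 10·(0.6618 + 12) = 126.62 dB.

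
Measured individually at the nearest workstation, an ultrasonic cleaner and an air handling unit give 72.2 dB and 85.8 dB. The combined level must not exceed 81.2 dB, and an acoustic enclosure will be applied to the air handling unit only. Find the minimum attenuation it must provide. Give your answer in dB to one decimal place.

5.2 dB

Fixed contribution from the other source: Σ 10^(L/10) = 10^(72.2/10) = 1.660e+07 (72.20 dB).
To meet 81.2 dB overall, the treated air handling unit may contribute at most 10^(81.2/10) − 1.660e+07 = 1.152e+08, i.e. 80.62 dB.
So the air handling unit must be reduced from 85.8 to 80.62 dB: IL = 5.18 dB.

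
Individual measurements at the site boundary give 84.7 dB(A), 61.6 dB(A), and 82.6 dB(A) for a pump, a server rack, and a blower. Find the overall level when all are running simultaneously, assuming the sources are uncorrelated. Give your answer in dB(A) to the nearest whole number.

87 dB(A)

For uncorrelated sources the intensities add, so convert each level to linear form, sum, and take 10·log₁₀ of the total.
Σ 10^(L/10) = 10^(84.7/10) + 10^(61.6/10) + 10^(82.6/10) = 4.785e+08.
L_total = 10·log₁₀(4.785e+08) = 86.80 dB(A).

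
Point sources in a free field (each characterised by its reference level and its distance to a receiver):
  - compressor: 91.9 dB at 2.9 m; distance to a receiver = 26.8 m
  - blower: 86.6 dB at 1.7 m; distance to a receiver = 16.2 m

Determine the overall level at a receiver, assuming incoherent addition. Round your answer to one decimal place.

73.6 dB

Apply inverse-square spreading to bring every level to the receiver, then sum 10^(L/10).
compressor: 91.9 − 20·log₁₀(26.8/2.9) = 91.9 − 19.31 = 72.59 dB.
blower: 86.6 − 20·log₁₀(16.2/1.7) = 86.6 − 19.58 = 67.02 dB.
Σ 10^(L/10) = 2.317e+07 → L_total = 10·log₁₀(2.317e+07) = 73.65 dB.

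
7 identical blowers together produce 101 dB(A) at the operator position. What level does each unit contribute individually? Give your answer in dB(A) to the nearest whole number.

93 dB(A)

Dividing the total intensity by 7 lowers the level by 10·log₁₀ 7 = 8.451 dB: L₁ = 101 − 8.451.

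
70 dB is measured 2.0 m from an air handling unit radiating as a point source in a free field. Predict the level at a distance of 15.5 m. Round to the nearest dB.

52 dB

Point-source attenuation: ΔL = 20·log₁₀(r₂/r₁) = 20·log₁₀(15.5/2.0) = 17.786 dB.
L₂ = 70 − 20·log₁₀(15.5/2.0) = 70 − 17.786 = 52.21 dB.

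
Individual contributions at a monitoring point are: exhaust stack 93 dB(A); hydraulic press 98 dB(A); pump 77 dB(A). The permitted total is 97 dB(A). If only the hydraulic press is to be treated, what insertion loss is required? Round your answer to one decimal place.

The untreated sources together contribute 10^(93/10) + 10^(77/10) = 2.045e+09, i.e. 93.11 dB(A).
To meet 97 dB(A) overall, the treated hydraulic press may contribute at most 10^(97/10) − 2.045e+09 = 2.966e+09, i.e. 94.72 dB(A).
So the hydraulic press must be reduced from 98 to 94.72 dB(A): IL = 3.28 dB.

3.3 dB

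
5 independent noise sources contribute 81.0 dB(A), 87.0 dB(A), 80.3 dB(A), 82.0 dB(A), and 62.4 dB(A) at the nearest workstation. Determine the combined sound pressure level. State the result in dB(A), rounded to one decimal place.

Incoherent sources combine by intensity addition: L_total = 10·log₁₀(Σ 10^(L_i/10)).
Σ 10^(L/10) = 10^(81.0/10) + 10^(87.0/10) + 10^(80.3/10) + 10^(82.0/10) + 10^(62.4/10) = 8.945e+08.
L_total = 10·log₁₀(8.945e+08) = 89.52 dB(A).

89.5 dB(A)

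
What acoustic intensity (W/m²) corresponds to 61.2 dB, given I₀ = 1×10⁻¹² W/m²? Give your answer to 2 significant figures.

L = 10·log₁₀(I/I₀) ⇒ I = I₀·10^(L/10) = 10⁻¹² × 10^6.12.

1.3e-06 W/m²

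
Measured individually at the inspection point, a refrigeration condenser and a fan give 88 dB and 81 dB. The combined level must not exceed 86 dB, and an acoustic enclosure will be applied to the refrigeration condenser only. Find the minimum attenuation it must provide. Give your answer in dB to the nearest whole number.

4 dB

The untreated sources together contribute 10^(81/10) = 1.259e+08, i.e. 81.00 dB.
The limit corresponds to 10^(86/10) = 3.981e+08; subtracting the fixed part leaves 2.722e+08 for the refrigeration condenser, i.e. 84.35 dB.
So the refrigeration condenser must be reduced from 88 to 84.35 dB: IL = 3.65 dB.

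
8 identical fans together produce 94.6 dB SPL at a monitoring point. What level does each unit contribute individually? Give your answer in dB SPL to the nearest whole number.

86 dB SPL

For N identical incoherent sources L_total = L₁ + 10·log₁₀ N, so L₁ = 94.6 − 10·log₁₀(8) = 94.6 − 9.031.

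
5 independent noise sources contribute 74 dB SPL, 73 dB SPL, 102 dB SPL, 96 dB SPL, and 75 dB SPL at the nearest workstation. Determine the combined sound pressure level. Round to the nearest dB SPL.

103 dB SPL

For uncorrelated sources the intensities add, so convert each level to linear form, sum, and take 10·log₁₀ of the total.
Σ 10^(L/10) = 10^(74/10) + 10^(73/10) + 10^(102/10) + 10^(96/10) + 10^(75/10) = 1.991e+10.
L_total = 10·log₁₀(1.991e+10) = 102.99 dB SPL.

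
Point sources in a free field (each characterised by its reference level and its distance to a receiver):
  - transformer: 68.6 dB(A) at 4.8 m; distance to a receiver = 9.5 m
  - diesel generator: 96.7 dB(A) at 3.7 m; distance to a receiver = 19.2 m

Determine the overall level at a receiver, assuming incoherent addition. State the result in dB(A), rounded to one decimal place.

Propagate each source to the receiver with L = L_ref − 20·log₁₀(r/r_ref), then add intensities.
transformer: 68.6 − 20·log₁₀(9.5/4.8) = 68.6 − 5.93 = 62.67 dB(A).
diesel generator: 96.7 − 20·log₁₀(19.2/3.7) = 96.7 − 14.30 = 82.40 dB(A).
Σ 10^(L/10) = 1.755e+08 → L_total = 10·log₁₀(1.755e+08) = 82.44 dB(A).

82.4 dB(A)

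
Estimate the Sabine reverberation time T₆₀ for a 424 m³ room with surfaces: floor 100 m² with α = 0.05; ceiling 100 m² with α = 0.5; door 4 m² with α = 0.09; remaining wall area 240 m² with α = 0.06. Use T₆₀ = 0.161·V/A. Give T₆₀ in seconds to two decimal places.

0.98 s

Total absorption A = 100·0.05 + 100·0.5 + 4·0.09 + 240·0.06 = 69.76 m² sabins.
T₆₀ = 0.161 × 424 / 69.76 = 0.979 s.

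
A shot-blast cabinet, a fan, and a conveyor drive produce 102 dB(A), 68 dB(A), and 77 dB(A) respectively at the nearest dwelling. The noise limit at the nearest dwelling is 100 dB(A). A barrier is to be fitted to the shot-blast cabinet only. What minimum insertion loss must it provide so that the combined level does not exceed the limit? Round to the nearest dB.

2 dB

Fixed contribution from the other sources: Σ 10^(L/10) = 10^(68/10) + 10^(77/10) = 5.643e+07 (77.51 dB(A)).
To meet 100 dB(A) overall, the treated shot-blast cabinet may contribute at most 10^(100/10) − 5.643e+07 = 9.944e+09, i.e. 99.98 dB(A).
Required insertion loss = 102 − 99.98 = 2.02 dB.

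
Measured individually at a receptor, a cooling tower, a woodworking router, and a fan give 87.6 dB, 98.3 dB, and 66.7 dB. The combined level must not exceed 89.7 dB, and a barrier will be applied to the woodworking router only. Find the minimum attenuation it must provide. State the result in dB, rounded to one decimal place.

12.8 dB

Fixed contribution from the other sources: Σ 10^(L/10) = 10^(87.6/10) + 10^(66.7/10) = 5.801e+08 (87.64 dB).
To meet 89.7 dB overall, the treated woodworking router may contribute at most 10^(89.7/10) − 5.801e+08 = 3.531e+08, i.e. 85.48 dB.
So the woodworking router must be reduced from 98.3 to 85.48 dB: IL = 12.82 dB.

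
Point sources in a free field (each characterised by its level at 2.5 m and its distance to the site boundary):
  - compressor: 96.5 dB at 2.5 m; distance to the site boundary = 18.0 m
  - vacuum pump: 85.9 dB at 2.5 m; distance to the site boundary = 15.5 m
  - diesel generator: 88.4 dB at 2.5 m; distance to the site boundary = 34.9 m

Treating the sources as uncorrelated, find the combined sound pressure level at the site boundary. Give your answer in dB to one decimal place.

Propagate each source to the receiver with L = L_ref − 20·log₁₀(r/r_ref), then add intensities.
compressor: 96.5 − 20·log₁₀(18.0/2.5) = 96.5 − 17.15 = 79.35 dB.
vacuum pump: 85.9 − 20·log₁₀(15.5/2.5) = 85.9 − 15.85 = 70.05 dB.
diesel generator: 88.4 − 20·log₁₀(34.9/2.5) = 88.4 − 22.90 = 65.50 dB.
Σ 10^(L/10) = 9.984e+07 → L_total = 10·log₁₀(9.984e+07) = 79.99 dB.

80.0 dB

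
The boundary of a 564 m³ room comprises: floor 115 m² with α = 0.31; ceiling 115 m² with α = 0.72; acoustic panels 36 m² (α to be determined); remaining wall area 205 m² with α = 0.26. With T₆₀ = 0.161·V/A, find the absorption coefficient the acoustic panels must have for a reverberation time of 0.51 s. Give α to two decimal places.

A = 0.161·V/T₆₀ = 0.161·564/0.51 = 178.05 m² sabins.
Absorption from the other surfaces = 115·0.31 + 115·0.72 + 205·0.26 = 171.75 m², so the acoustic panels must supply 6.30 m² over 36 m².
α = 6.30/36 = 0.175.

0.17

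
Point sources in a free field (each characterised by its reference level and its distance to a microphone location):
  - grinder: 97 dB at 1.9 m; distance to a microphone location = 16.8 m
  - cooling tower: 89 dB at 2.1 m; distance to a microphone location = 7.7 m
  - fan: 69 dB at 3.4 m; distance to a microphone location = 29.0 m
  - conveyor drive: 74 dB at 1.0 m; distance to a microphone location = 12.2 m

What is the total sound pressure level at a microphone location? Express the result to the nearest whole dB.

First find each source's level at the receiver (point-source: −20·log₁₀(r/r_ref)), then combine on an intensity basis.
grinder: 97 − 20·log₁₀(16.8/1.9) = 97 − 18.93 = 78.07 dB.
cooling tower: 89 − 20·log₁₀(7.7/2.1) = 89 − 11.29 = 77.71 dB.
fan: 69 − 20·log₁₀(29.0/3.4) = 69 − 18.62 = 50.38 dB.
conveyor drive: 74 − 20·log₁₀(12.2/1.0) = 74 − 21.73 = 52.27 dB.
Σ 10^(L/10) = 1.235e+08 → L_total = 10·log₁₀(1.235e+08) = 80.92 dB.

81 dB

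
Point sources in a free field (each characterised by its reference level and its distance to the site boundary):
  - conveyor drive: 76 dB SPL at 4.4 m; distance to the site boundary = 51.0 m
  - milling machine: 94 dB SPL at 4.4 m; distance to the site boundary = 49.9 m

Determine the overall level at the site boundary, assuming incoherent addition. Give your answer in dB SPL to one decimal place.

73.0 dB SPL

Apply inverse-square spreading to bring every level to the receiver, then sum 10^(L/10).
conveyor drive: 76 − 20·log₁₀(51.0/4.4) = 76 − 21.28 = 54.72 dB SPL.
milling machine: 94 − 20·log₁₀(49.9/4.4) = 94 − 21.09 = 72.91 dB SPL.
Σ 10^(L/10) = 1.983e+07 → L_total = 10·log₁₀(1.983e+07) = 72.97 dB SPL.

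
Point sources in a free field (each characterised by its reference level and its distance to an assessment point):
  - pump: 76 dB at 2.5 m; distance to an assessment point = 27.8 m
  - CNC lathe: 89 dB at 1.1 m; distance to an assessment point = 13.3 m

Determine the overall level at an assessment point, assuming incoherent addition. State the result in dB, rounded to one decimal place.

First find each source's level at the receiver (point-source: −20·log₁₀(r/r_ref)), then combine on an intensity basis.
pump: 76 − 20·log₁₀(27.8/2.5) = 76 − 20.92 = 55.08 dB.
CNC lathe: 89 − 20·log₁₀(13.3/1.1) = 89 − 21.65 = 67.35 dB.
Σ 10^(L/10) = 5.755e+06 → L_total = 10·log₁₀(5.755e+06) = 67.60 dB.

67.6 dB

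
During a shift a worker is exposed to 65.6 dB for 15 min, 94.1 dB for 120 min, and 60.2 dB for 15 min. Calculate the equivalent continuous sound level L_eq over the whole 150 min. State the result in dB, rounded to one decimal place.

93.1 dB

Weight each interval's intensity by its duration and average over T = 150 min:
Σ tᵢ·10^(Lᵢ/10) = 15·10^(65.6/10) + 120·10^(94.1/10) + 15·10^(60.2/10) = 3.085e+11.
L_eq = 10·log₁₀(3.085e+11/150) = 93.13 dB.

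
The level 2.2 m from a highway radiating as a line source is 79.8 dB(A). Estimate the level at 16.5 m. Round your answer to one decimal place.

71.0 dB(A)

Cylindrical spreading from a line source gives a 10·log₁₀(r₂/r₁) drop.
L₂ = 79.8 − 10·log₁₀(16.5/2.2) = 79.8 − 8.751 = 71.05 dB(A).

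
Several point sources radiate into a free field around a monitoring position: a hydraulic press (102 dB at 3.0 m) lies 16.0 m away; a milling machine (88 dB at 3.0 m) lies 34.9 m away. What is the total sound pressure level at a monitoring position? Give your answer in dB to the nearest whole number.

Propagate each source to the receiver with L = L_ref − 20·log₁₀(r/r_ref), then add intensities.
hydraulic press: 102 − 20·log₁₀(16.0/3.0) = 102 − 14.54 = 87.46 dB.
milling machine: 88 − 20·log₁₀(34.9/3.0) = 88 − 21.31 = 66.69 dB.
Σ 10^(L/10) = 5.619e+08 → L_total = 10·log₁₀(5.619e+08) = 87.50 dB.

87 dB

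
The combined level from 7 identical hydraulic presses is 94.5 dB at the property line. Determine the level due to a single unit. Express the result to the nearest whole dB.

Dividing the total intensity by 7 lowers the level by 10·log₁₀ 7 = 8.451 dB: L₁ = 94.5 − 8.451.

86 dB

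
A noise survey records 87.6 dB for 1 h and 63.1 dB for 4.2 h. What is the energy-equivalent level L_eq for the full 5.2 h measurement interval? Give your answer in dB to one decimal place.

L_eq = 10·log₁₀[(1/T)·Σ tᵢ·10^(Lᵢ/10)] with T = 5.2 h.
Σ tᵢ·10^(Lᵢ/10) = 1·10^(87.6/10) + 4.2·10^(63.1/10) = 5.840e+08.
L_eq = 10·log₁₀(5.840e+08/5.2) = 80.50 dB.

80.5 dB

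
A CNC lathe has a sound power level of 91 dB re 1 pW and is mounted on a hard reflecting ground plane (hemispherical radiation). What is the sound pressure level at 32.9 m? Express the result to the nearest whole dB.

53 dB

Free-field hemispherical radiation: L_p = L_w − 10·log₁₀(2π·r²), r = 32.9 m.
2π·r² = 6801 m², 10·log₁₀ of that is 38.326 dB.
L_p = 91 − 38.326 = 52.67 dB.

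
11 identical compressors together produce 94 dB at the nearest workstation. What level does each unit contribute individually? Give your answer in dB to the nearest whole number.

84 dB

For N identical incoherent sources L_total = L₁ + 10·log₁₀ N, so L₁ = 94 − 10·log₁₀(11) = 94 − 10.414.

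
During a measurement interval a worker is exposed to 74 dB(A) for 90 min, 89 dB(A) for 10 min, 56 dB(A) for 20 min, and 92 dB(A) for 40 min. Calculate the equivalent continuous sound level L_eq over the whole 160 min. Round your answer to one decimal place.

86.6 dB(A)

The energy average is taken in the linear domain: L_eq = 10·log₁₀[(Σ tᵢ·10^(Lᵢ/10))/T], T = 160 min.
Σ tᵢ·10^(Lᵢ/10) = 90·10^(74/10) + 10·10^(89/10) + 20·10^(56/10) + 40·10^(92/10) = 7.361e+10.
L_eq = 10·log₁₀(7.361e+10/160) = 86.63 dB(A).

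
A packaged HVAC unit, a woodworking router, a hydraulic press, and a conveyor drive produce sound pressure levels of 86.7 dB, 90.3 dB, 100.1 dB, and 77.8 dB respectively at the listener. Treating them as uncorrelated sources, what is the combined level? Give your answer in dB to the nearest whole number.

Incoherent sources combine by intensity addition: L_total = 10·log₁₀(Σ 10^(L_i/10)).
Σ 10^(L/10) = 10^(86.7/10) + 10^(90.3/10) + 10^(100.1/10) + 10^(77.8/10) = 1.183e+10.
L_total = 10·log₁₀(1.183e+10) = 100.73 dB.

101 dB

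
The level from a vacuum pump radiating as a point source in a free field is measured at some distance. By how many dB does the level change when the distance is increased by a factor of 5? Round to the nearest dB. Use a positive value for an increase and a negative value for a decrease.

-14 dB

Point-source spreading: ΔL = −20·log₁₀(r₂/r₁).
ΔL = −20·log₁₀(5) = -13.98 dB.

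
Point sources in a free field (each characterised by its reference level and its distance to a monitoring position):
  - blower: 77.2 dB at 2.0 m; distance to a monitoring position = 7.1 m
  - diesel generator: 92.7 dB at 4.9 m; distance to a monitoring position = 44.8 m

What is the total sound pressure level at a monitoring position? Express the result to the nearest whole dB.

First find each source's level at the receiver (point-source: −20·log₁₀(r/r_ref)), then combine on an intensity basis.
blower: 77.2 − 20·log₁₀(7.1/2.0) = 77.2 − 11.00 = 66.20 dB.
diesel generator: 92.7 − 20·log₁₀(44.8/4.9) = 92.7 − 19.22 = 73.48 dB.
Σ 10^(L/10) = 2.644e+07 → L_total = 10·log₁₀(2.644e+07) = 74.22 dB.

74 dB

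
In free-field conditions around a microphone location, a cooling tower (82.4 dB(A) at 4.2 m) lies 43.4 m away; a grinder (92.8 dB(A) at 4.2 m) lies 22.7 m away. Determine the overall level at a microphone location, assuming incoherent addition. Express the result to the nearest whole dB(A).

Propagate each source to the receiver with L = L_ref − 20·log₁₀(r/r_ref), then add intensities.
cooling tower: 82.4 − 20·log₁₀(43.4/4.2) = 82.4 − 20.28 = 62.12 dB(A).
grinder: 92.8 − 20·log₁₀(22.7/4.2) = 92.8 − 14.66 = 78.14 dB(A).
Σ 10^(L/10) = 6.686e+07 → L_total = 10·log₁₀(6.686e+07) = 78.25 dB(A).

78 dB(A)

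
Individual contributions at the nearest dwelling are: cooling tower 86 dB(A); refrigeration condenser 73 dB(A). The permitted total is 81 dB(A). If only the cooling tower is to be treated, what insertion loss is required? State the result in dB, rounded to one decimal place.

5.7 dB

Everything except the cooling tower sums to 10^(73/10) = 1.995e+07 in linear terms, 73.00 dB(A).
The limit corresponds to 10^(81/10) = 1.259e+08; subtracting the fixed part leaves 1.059e+08 for the cooling tower, i.e. 80.25 dB(A).
So the cooling tower must be reduced from 86 to 80.25 dB(A): IL = 5.75 dB.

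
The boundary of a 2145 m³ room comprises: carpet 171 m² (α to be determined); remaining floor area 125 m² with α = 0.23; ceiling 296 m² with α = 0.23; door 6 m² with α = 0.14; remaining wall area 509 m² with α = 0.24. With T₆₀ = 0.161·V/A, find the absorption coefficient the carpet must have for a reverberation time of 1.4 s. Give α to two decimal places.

A = 0.161·V/T₆₀ = 0.161·2145/1.4 = 246.68 m² sabins.
Absorption from the other surfaces = 125·0.23 + 296·0.23 + 6·0.14 + 509·0.24 = 219.83 m², so the carpet must supply 26.85 m² over 171 m².
α = 26.85/171 = 0.157.

0.16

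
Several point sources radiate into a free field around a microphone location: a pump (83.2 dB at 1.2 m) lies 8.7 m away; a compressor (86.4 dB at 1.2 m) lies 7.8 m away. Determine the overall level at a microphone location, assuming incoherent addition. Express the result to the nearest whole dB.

Propagate each source to the receiver with L = L_ref − 20·log₁₀(r/r_ref), then add intensities.
pump: 83.2 − 20·log₁₀(8.7/1.2) = 83.2 − 17.21 = 65.99 dB.
compressor: 86.4 − 20·log₁₀(7.8/1.2) = 86.4 − 16.26 = 70.14 dB.
Σ 10^(L/10) = 1.431e+07 → L_total = 10·log₁₀(1.431e+07) = 71.56 dB.

72 dB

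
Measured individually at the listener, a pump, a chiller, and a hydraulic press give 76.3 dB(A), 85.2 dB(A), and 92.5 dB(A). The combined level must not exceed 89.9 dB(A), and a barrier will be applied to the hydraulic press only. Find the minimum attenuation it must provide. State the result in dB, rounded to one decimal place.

4.7 dB

Everything except the hydraulic press sums to 10^(76.3/10) + 10^(85.2/10) = 3.738e+08 in linear terms, 85.73 dB(A).
To meet 89.9 dB(A) overall, the treated hydraulic press may contribute at most 10^(89.9/10) − 3.738e+08 = 6.034e+08, i.e. 87.81 dB(A).
Required insertion loss = 92.5 − 87.81 = 4.69 dB.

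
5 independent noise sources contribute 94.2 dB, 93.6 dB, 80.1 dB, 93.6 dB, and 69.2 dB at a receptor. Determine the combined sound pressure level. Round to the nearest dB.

Incoherent sources combine by intensity addition: L_total = 10·log₁₀(Σ 10^(L_i/10)).
Σ 10^(L/10) = 10^(94.2/10) + 10^(93.6/10) + 10^(80.1/10) + 10^(93.6/10) + 10^(69.2/10) = 7.323e+09.
L_total = 10·log₁₀(7.323e+09) = 98.65 dB.

99 dB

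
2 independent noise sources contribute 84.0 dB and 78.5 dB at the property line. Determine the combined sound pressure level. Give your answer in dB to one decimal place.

For uncorrelated sources the intensities add, so convert each level to linear form, sum, and take 10·log₁₀ of the total.
Σ 10^(L/10) = 10^(84.0/10) + 10^(78.5/10) = 3.220e+08.
L_total = 10·log₁₀(3.220e+08) = 85.08 dB.

85.1 dB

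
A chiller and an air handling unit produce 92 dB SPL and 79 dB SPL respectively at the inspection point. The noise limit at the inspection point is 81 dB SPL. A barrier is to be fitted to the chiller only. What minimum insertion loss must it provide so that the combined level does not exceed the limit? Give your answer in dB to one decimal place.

Everything except the chiller sums to 10^(79/10) = 7.943e+07 in linear terms, 79.00 dB SPL.
To meet 81 dB SPL overall, the treated chiller may contribute at most 10^(81/10) − 7.943e+07 = 4.646e+07, i.e. 76.67 dB SPL.
So the chiller must be reduced from 92 to 76.67 dB SPL: IL = 15.33 dB.

15.3 dB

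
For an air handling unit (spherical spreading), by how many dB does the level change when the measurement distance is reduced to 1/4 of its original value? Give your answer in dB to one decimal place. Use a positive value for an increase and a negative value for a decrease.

+12.0 dB

A point source loses 6 dB per doubling of distance; generally ΔL = −20·log₁₀(r₂/r₁).
ΔL = −20·log₁₀(0.25) = +12.04 dB.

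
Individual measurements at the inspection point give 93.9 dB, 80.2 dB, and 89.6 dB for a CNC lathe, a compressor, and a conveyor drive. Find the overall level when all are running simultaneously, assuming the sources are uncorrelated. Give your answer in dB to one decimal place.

95.4 dB

For uncorrelated sources the intensities add, so convert each level to linear form, sum, and take 10·log₁₀ of the total.
Σ 10^(L/10) = 10^(93.9/10) + 10^(80.2/10) + 10^(89.6/10) = 3.471e+09.
L_total = 10·log₁₀(3.471e+09) = 95.41 dB.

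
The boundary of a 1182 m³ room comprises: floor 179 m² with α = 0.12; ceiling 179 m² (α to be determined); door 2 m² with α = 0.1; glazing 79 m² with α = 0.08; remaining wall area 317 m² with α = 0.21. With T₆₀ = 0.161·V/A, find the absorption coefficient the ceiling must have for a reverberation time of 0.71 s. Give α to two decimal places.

From T₆₀ = 0.161·V/A, the target T₆₀ = 0.71 s needs A = 0.161·1182/0.71 = 268.03 m².
Absorption from the other surfaces = 179·0.12 + 2·0.1 + 79·0.08 + 317·0.21 = 94.57 m², so the ceiling must supply 173.46 m² over 179 m².
α = 173.46/179 = 0.969.

0.97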